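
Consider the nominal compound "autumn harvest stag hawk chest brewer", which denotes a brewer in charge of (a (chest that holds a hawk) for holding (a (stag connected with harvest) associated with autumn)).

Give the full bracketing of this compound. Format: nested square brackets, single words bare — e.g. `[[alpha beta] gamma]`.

Overall it is a kind of brewer; the modifier is "autumn harvest stag hawk chest".
Inside "autumn harvest stag hawk chest": head "chest" (specifically "hawk chest"), modifier "autumn harvest stag".
Inside "autumn harvest stag": head "stag" (specifically "harvest stag"), modifier "autumn".
Inside "harvest stag": head "stag", modifier "harvest".
Inside "hawk chest": head "chest", modifier "hawk".
Putting it together: [[[autumn [harvest stag]] [hawk chest]] brewer].

[[[autumn [harvest stag]] [hawk chest]] brewer]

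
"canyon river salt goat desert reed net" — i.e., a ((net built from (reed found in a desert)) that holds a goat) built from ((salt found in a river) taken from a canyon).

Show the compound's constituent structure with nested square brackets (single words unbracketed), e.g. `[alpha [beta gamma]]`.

Overall it is a kind of net (specifically "goat desert reed net"); the modifier is "canyon river salt".
"canyon river salt" → head "salt" (specifically "river salt"), modifier "canyon".
"river salt" → head "salt", modifier "river".
"goat desert reed net" → head "net" (specifically "desert reed net"), modifier "goat".
"desert reed net" → head "net", modifier "desert reed".
"desert reed" → head "reed", modifier "desert".
So the structure is [[canyon [river salt]] [goat [[desert reed] net]]].

[[canyon [river salt]] [goat [[desert reed] net]]]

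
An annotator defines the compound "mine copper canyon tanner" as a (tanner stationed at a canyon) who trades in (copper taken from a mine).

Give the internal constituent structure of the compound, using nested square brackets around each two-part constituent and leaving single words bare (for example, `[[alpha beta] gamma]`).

[[mine copper] [canyon tanner]]

At the top level: head "tanner" (specifically "canyon tanner"); modifier "mine copper".
"mine copper" → head "copper", modifier "mine".
"canyon tanner" → head "tanner", modifier "canyon".
So the structure is [[mine copper] [canyon tanner]].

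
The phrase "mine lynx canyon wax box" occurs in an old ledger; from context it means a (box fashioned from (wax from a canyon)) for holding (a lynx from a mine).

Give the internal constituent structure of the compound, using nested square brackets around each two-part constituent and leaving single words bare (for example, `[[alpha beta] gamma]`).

The outermost head in the paraphrase is "box" (specifically "canyon wax box"), modified by "mine lynx".
Within "mine lynx", the head is "lynx" and the modifier is "mine".
Within "canyon wax box", the head is "box" and the modifier is "canyon wax".
Within "canyon wax", the head is "wax" and the modifier is "canyon".
Putting it together: [[mine lynx] [[canyon wax] box]].

[[mine lynx] [[canyon wax] box]]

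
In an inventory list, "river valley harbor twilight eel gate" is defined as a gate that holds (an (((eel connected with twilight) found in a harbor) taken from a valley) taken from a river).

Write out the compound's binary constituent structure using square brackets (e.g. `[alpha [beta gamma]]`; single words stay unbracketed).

[[river [valley [harbor [twilight eel]]]] gate]

Overall it is a kind of gate; the modifier is "river valley harbor twilight eel".
Within "river valley harbor twilight eel", the head is "eel" (specifically "valley harbor twilight eel") and the modifier is "river".
Within "valley harbor twilight eel", the head is "eel" (specifically "harbor twilight eel") and the modifier is "valley".
Within "harbor twilight eel", the head is "eel" (specifically "twilight eel") and the modifier is "harbor".
Within "twilight eel", the head is "eel" and the modifier is "twilight".
Assembled: [[river [valley [harbor [twilight eel]]]] gate].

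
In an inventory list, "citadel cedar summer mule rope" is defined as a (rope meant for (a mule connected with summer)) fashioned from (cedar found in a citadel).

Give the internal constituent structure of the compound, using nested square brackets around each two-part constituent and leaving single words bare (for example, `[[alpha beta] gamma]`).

[[citadel cedar] [[summer mule] rope]]

At the top level: head "rope" (specifically "summer mule rope"); modifier "citadel cedar".
Within "citadel cedar", the head is "cedar" and the modifier is "citadel".
Within "summer mule rope", the head is "rope" and the modifier is "summer mule".
Within "summer mule", the head is "mule" and the modifier is "summer".
So the structure is [[citadel cedar] [[summer mule] rope]].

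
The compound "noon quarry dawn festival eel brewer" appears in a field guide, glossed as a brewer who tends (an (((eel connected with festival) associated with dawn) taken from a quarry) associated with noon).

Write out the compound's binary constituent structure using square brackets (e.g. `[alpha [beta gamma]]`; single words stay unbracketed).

Whole compound: head "brewer", modifier "noon quarry dawn festival eel".
Within "noon quarry dawn festival eel", the head is "eel" (specifically "quarry dawn festival eel") and the modifier is "noon".
Within "quarry dawn festival eel", the head is "eel" (specifically "dawn festival eel") and the modifier is "quarry".
Within "dawn festival eel", the head is "eel" (specifically "festival eel") and the modifier is "dawn".
Within "festival eel", the head is "eel" and the modifier is "festival".
Assembled: [[noon [quarry [dawn [festival eel]]]] brewer].

[[noon [quarry [dawn [festival eel]]]] brewer]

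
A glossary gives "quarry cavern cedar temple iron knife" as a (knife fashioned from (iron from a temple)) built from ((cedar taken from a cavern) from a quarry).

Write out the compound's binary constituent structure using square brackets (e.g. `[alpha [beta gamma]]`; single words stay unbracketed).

Whole compound: head "knife" (specifically "temple iron knife"), modifier "quarry cavern cedar".
Within "quarry cavern cedar", the head is "cedar" (specifically "cavern cedar") and the modifier is "quarry".
Within "cavern cedar", the head is "cedar" and the modifier is "cavern".
Within "temple iron knife", the head is "knife" and the modifier is "temple iron".
Within "temple iron", the head is "iron" and the modifier is "temple".
Putting it together: [[quarry [cavern cedar]] [[temple iron] knife]].

[[quarry [cavern cedar]] [[temple iron] knife]]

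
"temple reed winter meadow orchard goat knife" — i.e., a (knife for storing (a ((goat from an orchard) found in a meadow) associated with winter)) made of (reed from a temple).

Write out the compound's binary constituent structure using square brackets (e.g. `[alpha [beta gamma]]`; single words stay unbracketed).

[[temple reed] [[winter [meadow [orchard goat]]] knife]]

At the top level: head "knife" (specifically "winter meadow orchard goat knife"); modifier "temple reed".
Inside "temple reed": head "reed", modifier "temple".
Inside "winter meadow orchard goat knife": head "knife", modifier "winter meadow orchard goat".
Inside "winter meadow orchard goat": head "goat" (specifically "meadow orchard goat"), modifier "winter".
Inside "meadow orchard goat": head "goat" (specifically "orchard goat"), modifier "meadow".
Inside "orchard goat": head "goat", modifier "orchard".
So the structure is [[temple reed] [[winter [meadow [orchard goat]]] knife]].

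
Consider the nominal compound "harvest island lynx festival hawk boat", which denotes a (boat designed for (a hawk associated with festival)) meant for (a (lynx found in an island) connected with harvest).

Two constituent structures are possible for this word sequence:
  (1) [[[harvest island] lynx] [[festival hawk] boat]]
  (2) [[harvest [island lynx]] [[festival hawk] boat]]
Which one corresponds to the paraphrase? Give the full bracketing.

[[harvest [island lynx]] [[festival hawk] boat]]

The paraphrase's head is the "boat" part ("festival hawk boat"); its modifier is "harvest island lynx".
That top-level split, carried through the inner groups, gives [[harvest [island lynx]] [[festival hawk] boat]].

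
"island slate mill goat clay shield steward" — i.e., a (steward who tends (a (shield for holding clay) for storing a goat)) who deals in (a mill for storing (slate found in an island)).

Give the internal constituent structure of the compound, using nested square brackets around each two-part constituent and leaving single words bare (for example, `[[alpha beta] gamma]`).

The outermost head in the paraphrase is "steward" (specifically "goat clay shield steward"), modified by "island slate mill".
Within "island slate mill", the head is "mill" and the modifier is "island slate".
Within "island slate", the head is "slate" and the modifier is "island".
Within "goat clay shield steward", the head is "steward" and the modifier is "goat clay shield".
Within "goat clay shield", the head is "shield" (specifically "clay shield") and the modifier is "goat".
Within "clay shield", the head is "shield" and the modifier is "clay".
So the structure is [[[island slate] mill] [[goat [clay shield]] steward]].

[[[island slate] mill] [[goat [clay shield]] steward]]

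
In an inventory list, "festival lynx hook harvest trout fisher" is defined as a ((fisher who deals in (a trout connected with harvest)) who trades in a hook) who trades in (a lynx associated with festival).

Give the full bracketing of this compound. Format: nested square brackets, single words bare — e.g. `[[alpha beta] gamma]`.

Whole compound: head "fisher" (specifically "hook harvest trout fisher"), modifier "festival lynx".
Inside "festival lynx": head "lynx", modifier "festival".
Inside "hook harvest trout fisher": head "fisher" (specifically "harvest trout fisher"), modifier "hook".
Inside "harvest trout fisher": head "fisher", modifier "harvest trout".
Inside "harvest trout": head "trout", modifier "harvest".
So the structure is [[festival lynx] [hook [[harvest trout] fisher]]].

[[festival lynx] [hook [[harvest trout] fisher]]]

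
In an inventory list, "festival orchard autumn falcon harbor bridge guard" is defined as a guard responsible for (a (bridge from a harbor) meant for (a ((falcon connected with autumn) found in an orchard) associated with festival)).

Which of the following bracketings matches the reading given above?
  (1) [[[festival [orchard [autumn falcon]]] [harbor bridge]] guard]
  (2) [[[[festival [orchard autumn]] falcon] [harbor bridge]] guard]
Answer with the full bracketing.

[[[festival [orchard [autumn falcon]]] [harbor bridge]] guard]

The paraphrase's head is the "guard" part ("guard"); its modifier is "festival orchard autumn falcon harbor bridge".
That top-level split, carried through the inner groups, gives [[[festival [orchard [autumn falcon]]] [harbor bridge]] guard].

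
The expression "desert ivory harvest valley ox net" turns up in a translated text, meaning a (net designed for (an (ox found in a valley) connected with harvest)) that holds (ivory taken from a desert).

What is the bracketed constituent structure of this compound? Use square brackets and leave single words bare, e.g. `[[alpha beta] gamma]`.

Whole compound: head "net" (specifically "harvest valley ox net"), modifier "desert ivory".
"desert ivory" → head "ivory", modifier "desert".
"harvest valley ox net" → head "net", modifier "harvest valley ox".
"harvest valley ox" → head "ox" (specifically "valley ox"), modifier "harvest".
"valley ox" → head "ox", modifier "valley".
Assembled: [[desert ivory] [[harvest [valley ox]] net]].

[[desert ivory] [[harvest [valley ox]] net]]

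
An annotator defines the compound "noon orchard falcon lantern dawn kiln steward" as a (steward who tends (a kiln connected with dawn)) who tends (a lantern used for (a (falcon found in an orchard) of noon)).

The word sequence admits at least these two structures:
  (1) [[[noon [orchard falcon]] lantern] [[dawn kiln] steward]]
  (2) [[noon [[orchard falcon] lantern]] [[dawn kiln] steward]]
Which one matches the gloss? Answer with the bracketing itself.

[[[noon [orchard falcon]] lantern] [[dawn kiln] steward]]

The paraphrase's head is the "steward" part ("dawn kiln steward"); its modifier is "noon orchard falcon lantern".
That top-level split, carried through the inner groups, gives [[[noon [orchard falcon]] lantern] [[dawn kiln] steward]].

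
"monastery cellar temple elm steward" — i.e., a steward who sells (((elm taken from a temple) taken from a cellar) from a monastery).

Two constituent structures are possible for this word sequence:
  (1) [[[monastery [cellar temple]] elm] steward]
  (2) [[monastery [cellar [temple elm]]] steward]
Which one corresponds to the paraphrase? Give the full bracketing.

The paraphrase's head is the "steward" part ("steward"); its modifier is "monastery cellar temple elm".
That top-level split, carried through the inner groups, gives [[monastery [cellar [temple elm]]] steward].

[[monastery [cellar [temple elm]]] steward]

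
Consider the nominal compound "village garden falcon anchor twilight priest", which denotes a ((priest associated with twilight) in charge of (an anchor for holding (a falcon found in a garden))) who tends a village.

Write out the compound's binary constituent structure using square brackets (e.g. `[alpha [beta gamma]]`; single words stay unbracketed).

Whole compound: head "priest" (specifically "garden falcon anchor twilight priest"), modifier "village".
Within "garden falcon anchor twilight priest", the head is "priest" (specifically "twilight priest") and the modifier is "garden falcon anchor".
Within "garden falcon anchor", the head is "anchor" and the modifier is "garden falcon".
Within "garden falcon", the head is "falcon" and the modifier is "garden".
Within "twilight priest", the head is "priest" and the modifier is "twilight".
Assembled: [village [[[garden falcon] anchor] [twilight priest]]].

[village [[[garden falcon] anchor] [twilight priest]]]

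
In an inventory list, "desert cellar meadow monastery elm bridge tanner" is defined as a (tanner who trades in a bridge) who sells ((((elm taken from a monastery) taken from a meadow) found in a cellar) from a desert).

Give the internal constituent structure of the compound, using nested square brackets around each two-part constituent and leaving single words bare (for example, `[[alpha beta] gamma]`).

At the top level: head "tanner" (specifically "bridge tanner"); modifier "desert cellar meadow monastery elm".
"desert cellar meadow monastery elm" → head "elm" (specifically "cellar meadow monastery elm"), modifier "desert".
"cellar meadow monastery elm" → head "elm" (specifically "meadow monastery elm"), modifier "cellar".
"meadow monastery elm" → head "elm" (specifically "monastery elm"), modifier "meadow".
"monastery elm" → head "elm", modifier "monastery".
"bridge tanner" → head "tanner", modifier "bridge".
Assembled: [[desert [cellar [meadow [monastery elm]]]] [bridge tanner]].

[[desert [cellar [meadow [monastery elm]]]] [bridge tanner]]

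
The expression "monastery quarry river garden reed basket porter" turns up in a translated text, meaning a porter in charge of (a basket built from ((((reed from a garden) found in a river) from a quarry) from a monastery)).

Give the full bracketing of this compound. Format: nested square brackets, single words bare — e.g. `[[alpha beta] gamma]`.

At the top level: head "porter"; modifier "monastery quarry river garden reed basket".
Within "monastery quarry river garden reed basket", the head is "basket" and the modifier is "monastery quarry river garden reed".
Within "monastery quarry river garden reed", the head is "reed" (specifically "quarry river garden reed") and the modifier is "monastery".
Within "quarry river garden reed", the head is "reed" (specifically "river garden reed") and the modifier is "quarry".
Within "river garden reed", the head is "reed" (specifically "garden reed") and the modifier is "river".
Within "garden reed", the head is "reed" and the modifier is "garden".
Assembled: [[[monastery [quarry [river [garden reed]]]] basket] porter].

[[[monastery [quarry [river [garden reed]]]] basket] porter]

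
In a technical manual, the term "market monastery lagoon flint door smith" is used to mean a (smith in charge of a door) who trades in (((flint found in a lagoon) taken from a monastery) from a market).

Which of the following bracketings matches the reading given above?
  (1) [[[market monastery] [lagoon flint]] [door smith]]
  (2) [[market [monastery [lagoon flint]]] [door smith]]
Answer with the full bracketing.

[[market [monastery [lagoon flint]]] [door smith]]

The paraphrase's head is the "smith" part ("door smith"); its modifier is "market monastery lagoon flint".
That top-level split, carried through the inner groups, gives [[market [monastery [lagoon flint]]] [door smith]].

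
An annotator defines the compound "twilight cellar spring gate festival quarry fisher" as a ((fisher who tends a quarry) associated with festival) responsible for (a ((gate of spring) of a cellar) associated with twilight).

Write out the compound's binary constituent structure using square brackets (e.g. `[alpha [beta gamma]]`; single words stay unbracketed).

Whole compound: head "fisher" (specifically "festival quarry fisher"), modifier "twilight cellar spring gate".
"twilight cellar spring gate" → head "gate" (specifically "cellar spring gate"), modifier "twilight".
"cellar spring gate" → head "gate" (specifically "spring gate"), modifier "cellar".
"spring gate" → head "gate", modifier "spring".
"festival quarry fisher" → head "fisher" (specifically "quarry fisher"), modifier "festival".
"quarry fisher" → head "fisher", modifier "quarry".
So the structure is [[twilight [cellar [spring gate]]] [festival [quarry fisher]]].

[[twilight [cellar [spring gate]]] [festival [quarry fisher]]]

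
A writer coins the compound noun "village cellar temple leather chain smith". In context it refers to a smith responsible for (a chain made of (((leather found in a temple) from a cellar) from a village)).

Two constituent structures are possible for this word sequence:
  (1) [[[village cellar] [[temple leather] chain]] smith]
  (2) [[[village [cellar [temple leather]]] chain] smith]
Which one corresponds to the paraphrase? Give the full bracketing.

The paraphrase's head is the "smith" part ("smith"); its modifier is "village cellar temple leather chain".
That top-level split, carried through the inner groups, gives [[[village [cellar [temple leather]]] chain] smith].

[[[village [cellar [temple leather]]] chain] smith]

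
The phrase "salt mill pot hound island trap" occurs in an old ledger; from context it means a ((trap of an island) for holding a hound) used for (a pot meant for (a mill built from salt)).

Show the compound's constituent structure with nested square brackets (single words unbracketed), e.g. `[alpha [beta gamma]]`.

Overall it is a kind of trap (specifically "hound island trap"); the modifier is "salt mill pot".
"salt mill pot" → head "pot", modifier "salt mill".
"salt mill" → head "mill", modifier "salt".
"hound island trap" → head "trap" (specifically "island trap"), modifier "hound".
"island trap" → head "trap", modifier "island".
Putting it together: [[[salt mill] pot] [hound [island trap]]].

[[[salt mill] pot] [hound [island trap]]]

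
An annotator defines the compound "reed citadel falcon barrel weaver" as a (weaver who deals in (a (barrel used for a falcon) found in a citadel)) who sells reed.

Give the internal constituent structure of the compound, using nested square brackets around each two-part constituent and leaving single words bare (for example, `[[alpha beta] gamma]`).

[reed [[citadel [falcon barrel]] weaver]]

The outermost head in the paraphrase is "weaver" (specifically "citadel falcon barrel weaver"), modified by "reed".
Within "citadel falcon barrel weaver", the head is "weaver" and the modifier is "citadel falcon barrel".
Within "citadel falcon barrel", the head is "barrel" (specifically "falcon barrel") and the modifier is "citadel".
Within "falcon barrel", the head is "barrel" and the modifier is "falcon".
So the structure is [reed [[citadel [falcon barrel]] weaver]].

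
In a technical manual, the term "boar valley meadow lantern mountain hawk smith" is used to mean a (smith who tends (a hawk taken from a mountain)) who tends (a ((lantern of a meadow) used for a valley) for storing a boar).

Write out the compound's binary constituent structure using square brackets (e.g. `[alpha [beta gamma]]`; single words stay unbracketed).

[[boar [valley [meadow lantern]]] [[mountain hawk] smith]]

Whole compound: head "smith" (specifically "mountain hawk smith"), modifier "boar valley meadow lantern".
Inside "boar valley meadow lantern": head "lantern" (specifically "valley meadow lantern"), modifier "boar".
Inside "valley meadow lantern": head "lantern" (specifically "meadow lantern"), modifier "valley".
Inside "meadow lantern": head "lantern", modifier "meadow".
Inside "mountain hawk smith": head "smith", modifier "mountain hawk".
Inside "mountain hawk": head "hawk", modifier "mountain".
Putting it together: [[boar [valley [meadow lantern]]] [[mountain hawk] smith]].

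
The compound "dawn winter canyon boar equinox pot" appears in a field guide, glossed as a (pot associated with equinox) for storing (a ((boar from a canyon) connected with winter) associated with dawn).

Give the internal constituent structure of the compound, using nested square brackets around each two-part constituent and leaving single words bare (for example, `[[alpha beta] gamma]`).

[[dawn [winter [canyon boar]]] [equinox pot]]

The outermost head in the paraphrase is "pot" (specifically "equinox pot"), modified by "dawn winter canyon boar".
Within "dawn winter canyon boar", the head is "boar" (specifically "winter canyon boar") and the modifier is "dawn".
Within "winter canyon boar", the head is "boar" (specifically "canyon boar") and the modifier is "winter".
Within "canyon boar", the head is "boar" and the modifier is "canyon".
Within "equinox pot", the head is "pot" and the modifier is "equinox".
So the structure is [[dawn [winter [canyon boar]]] [equinox pot]].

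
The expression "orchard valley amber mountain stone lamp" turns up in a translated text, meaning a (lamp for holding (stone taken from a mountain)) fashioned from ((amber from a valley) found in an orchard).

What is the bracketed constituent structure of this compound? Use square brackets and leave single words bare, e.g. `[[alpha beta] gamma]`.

[[orchard [valley amber]] [[mountain stone] lamp]]

The outermost head in the paraphrase is "lamp" (specifically "mountain stone lamp"), modified by "orchard valley amber".
"orchard valley amber" → head "amber" (specifically "valley amber"), modifier "orchard".
"valley amber" → head "amber", modifier "valley".
"mountain stone lamp" → head "lamp", modifier "mountain stone".
"mountain stone" → head "stone", modifier "mountain".
So the structure is [[orchard [valley amber]] [[mountain stone] lamp]].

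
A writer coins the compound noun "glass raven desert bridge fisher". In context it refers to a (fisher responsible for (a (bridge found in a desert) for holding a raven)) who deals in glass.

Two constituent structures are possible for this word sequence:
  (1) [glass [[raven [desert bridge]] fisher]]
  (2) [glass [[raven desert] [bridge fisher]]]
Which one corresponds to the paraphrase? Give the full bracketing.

The paraphrase's head is the "fisher" part ("raven desert bridge fisher"); its modifier is "glass".
That top-level split, carried through the inner groups, gives [glass [[raven [desert bridge]] fisher]].

[glass [[raven [desert bridge]] fisher]]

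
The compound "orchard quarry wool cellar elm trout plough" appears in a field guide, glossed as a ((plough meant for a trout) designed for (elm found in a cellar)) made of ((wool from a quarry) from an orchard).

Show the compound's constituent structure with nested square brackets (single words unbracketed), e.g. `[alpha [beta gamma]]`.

The outermost head in the paraphrase is "plough" (specifically "cellar elm trout plough"), modified by "orchard quarry wool".
Inside "orchard quarry wool": head "wool" (specifically "quarry wool"), modifier "orchard".
Inside "quarry wool": head "wool", modifier "quarry".
Inside "cellar elm trout plough": head "plough" (specifically "trout plough"), modifier "cellar elm".
Inside "cellar elm": head "elm", modifier "cellar".
Inside "trout plough": head "plough", modifier "trout".
Assembled: [[orchard [quarry wool]] [[cellar elm] [trout plough]]].

[[orchard [quarry wool]] [[cellar elm] [trout plough]]]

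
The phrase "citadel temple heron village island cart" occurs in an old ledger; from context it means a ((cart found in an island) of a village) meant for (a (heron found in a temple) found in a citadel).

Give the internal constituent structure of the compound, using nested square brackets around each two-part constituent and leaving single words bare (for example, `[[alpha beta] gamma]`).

[[citadel [temple heron]] [village [island cart]]]

Whole compound: head "cart" (specifically "village island cart"), modifier "citadel temple heron".
"citadel temple heron" → head "heron" (specifically "temple heron"), modifier "citadel".
"temple heron" → head "heron", modifier "temple".
"village island cart" → head "cart" (specifically "island cart"), modifier "village".
"island cart" → head "cart", modifier "island".
So the structure is [[citadel [temple heron]] [village [island cart]]].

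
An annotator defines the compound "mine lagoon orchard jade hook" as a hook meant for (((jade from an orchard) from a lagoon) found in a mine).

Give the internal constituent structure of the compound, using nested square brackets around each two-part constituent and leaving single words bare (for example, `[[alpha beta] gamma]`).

Overall it is a kind of hook; the modifier is "mine lagoon orchard jade".
Within "mine lagoon orchard jade", the head is "jade" (specifically "lagoon orchard jade") and the modifier is "mine".
Within "lagoon orchard jade", the head is "jade" (specifically "orchard jade") and the modifier is "lagoon".
Within "orchard jade", the head is "jade" and the modifier is "orchard".
Assembled: [[mine [lagoon [orchard jade]]] hook].

[[mine [lagoon [orchard jade]]] hook]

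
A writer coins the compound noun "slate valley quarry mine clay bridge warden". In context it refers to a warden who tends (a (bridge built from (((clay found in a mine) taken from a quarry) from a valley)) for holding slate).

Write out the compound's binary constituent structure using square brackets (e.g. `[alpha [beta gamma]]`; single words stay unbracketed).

Overall it is a kind of warden; the modifier is "slate valley quarry mine clay bridge".
Within "slate valley quarry mine clay bridge", the head is "bridge" (specifically "valley quarry mine clay bridge") and the modifier is "slate".
Within "valley quarry mine clay bridge", the head is "bridge" and the modifier is "valley quarry mine clay".
Within "valley quarry mine clay", the head is "clay" (specifically "quarry mine clay") and the modifier is "valley".
Within "quarry mine clay", the head is "clay" (specifically "mine clay") and the modifier is "quarry".
Within "mine clay", the head is "clay" and the modifier is "mine".
Assembled: [[slate [[valley [quarry [mine clay]]] bridge]] warden].

[[slate [[valley [quarry [mine clay]]] bridge]] warden]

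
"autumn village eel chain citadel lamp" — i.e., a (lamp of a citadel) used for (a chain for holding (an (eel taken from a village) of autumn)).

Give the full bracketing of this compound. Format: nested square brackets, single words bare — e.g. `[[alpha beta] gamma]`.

The outermost head in the paraphrase is "lamp" (specifically "citadel lamp"), modified by "autumn village eel chain".
"autumn village eel chain" → head "chain", modifier "autumn village eel".
"autumn village eel" → head "eel" (specifically "village eel"), modifier "autumn".
"village eel" → head "eel", modifier "village".
"citadel lamp" → head "lamp", modifier "citadel".
So the structure is [[[autumn [village eel]] chain] [citadel lamp]].

[[[autumn [village eel]] chain] [citadel lamp]]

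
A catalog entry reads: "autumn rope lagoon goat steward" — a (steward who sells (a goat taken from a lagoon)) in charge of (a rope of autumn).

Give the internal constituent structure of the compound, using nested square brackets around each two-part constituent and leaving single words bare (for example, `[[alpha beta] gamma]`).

[[autumn rope] [[lagoon goat] steward]]

Whole compound: head "steward" (specifically "lagoon goat steward"), modifier "autumn rope".
Inside "autumn rope": head "rope", modifier "autumn".
Inside "lagoon goat steward": head "steward", modifier "lagoon goat".
Inside "lagoon goat": head "goat", modifier "lagoon".
So the structure is [[autumn rope] [[lagoon goat] steward]].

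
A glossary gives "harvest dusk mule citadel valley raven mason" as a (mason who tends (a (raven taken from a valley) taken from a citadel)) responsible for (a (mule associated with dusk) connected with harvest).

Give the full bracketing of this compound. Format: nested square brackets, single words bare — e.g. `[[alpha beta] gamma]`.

[[harvest [dusk mule]] [[citadel [valley raven]] mason]]

Whole compound: head "mason" (specifically "citadel valley raven mason"), modifier "harvest dusk mule".
Within "harvest dusk mule", the head is "mule" (specifically "dusk mule") and the modifier is "harvest".
Within "dusk mule", the head is "mule" and the modifier is "dusk".
Within "citadel valley raven mason", the head is "mason" and the modifier is "citadel valley raven".
Within "citadel valley raven", the head is "raven" (specifically "valley raven") and the modifier is "citadel".
Within "valley raven", the head is "raven" and the modifier is "valley".
Putting it together: [[harvest [dusk mule]] [[citadel [valley raven]] mason]].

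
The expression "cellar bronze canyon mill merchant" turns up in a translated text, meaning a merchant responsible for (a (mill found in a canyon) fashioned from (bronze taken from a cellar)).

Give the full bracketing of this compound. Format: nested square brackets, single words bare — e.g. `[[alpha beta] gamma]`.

[[[cellar bronze] [canyon mill]] merchant]

At the top level: head "merchant"; modifier "cellar bronze canyon mill".
Within "cellar bronze canyon mill", the head is "mill" (specifically "canyon mill") and the modifier is "cellar bronze".
Within "cellar bronze", the head is "bronze" and the modifier is "cellar".
Within "canyon mill", the head is "mill" and the modifier is "canyon".
Putting it together: [[[cellar bronze] [canyon mill]] merchant].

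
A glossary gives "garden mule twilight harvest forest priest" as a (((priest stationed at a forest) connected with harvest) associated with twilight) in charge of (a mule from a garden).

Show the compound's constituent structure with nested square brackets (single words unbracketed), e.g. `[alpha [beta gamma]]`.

At the top level: head "priest" (specifically "twilight harvest forest priest"); modifier "garden mule".
Inside "garden mule": head "mule", modifier "garden".
Inside "twilight harvest forest priest": head "priest" (specifically "harvest forest priest"), modifier "twilight".
Inside "harvest forest priest": head "priest" (specifically "forest priest"), modifier "harvest".
Inside "forest priest": head "priest", modifier "forest".
So the structure is [[garden mule] [twilight [harvest [forest priest]]]].

[[garden mule] [twilight [harvest [forest priest]]]]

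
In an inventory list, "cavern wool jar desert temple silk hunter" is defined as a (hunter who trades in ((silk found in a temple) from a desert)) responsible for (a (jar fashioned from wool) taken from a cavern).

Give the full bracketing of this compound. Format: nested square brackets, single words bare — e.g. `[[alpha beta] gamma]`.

Overall it is a kind of hunter (specifically "desert temple silk hunter"); the modifier is "cavern wool jar".
"cavern wool jar" → head "jar" (specifically "wool jar"), modifier "cavern".
"wool jar" → head "jar", modifier "wool".
"desert temple silk hunter" → head "hunter", modifier "desert temple silk".
"desert temple silk" → head "silk" (specifically "temple silk"), modifier "desert".
"temple silk" → head "silk", modifier "temple".
Assembled: [[cavern [wool jar]] [[desert [temple silk]] hunter]].

[[cavern [wool jar]] [[desert [temple silk]] hunter]]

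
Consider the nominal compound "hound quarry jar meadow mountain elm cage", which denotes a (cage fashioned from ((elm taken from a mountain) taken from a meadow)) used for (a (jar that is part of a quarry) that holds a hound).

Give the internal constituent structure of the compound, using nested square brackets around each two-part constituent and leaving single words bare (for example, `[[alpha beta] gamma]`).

At the top level: head "cage" (specifically "meadow mountain elm cage"); modifier "hound quarry jar".
Within "hound quarry jar", the head is "jar" (specifically "quarry jar") and the modifier is "hound".
Within "quarry jar", the head is "jar" and the modifier is "quarry".
Within "meadow mountain elm cage", the head is "cage" and the modifier is "meadow mountain elm".
Within "meadow mountain elm", the head is "elm" (specifically "mountain elm") and the modifier is "meadow".
Within "mountain elm", the head is "elm" and the modifier is "mountain".
Assembled: [[hound [quarry jar]] [[meadow [mountain elm]] cage]].

[[hound [quarry jar]] [[meadow [mountain elm]] cage]]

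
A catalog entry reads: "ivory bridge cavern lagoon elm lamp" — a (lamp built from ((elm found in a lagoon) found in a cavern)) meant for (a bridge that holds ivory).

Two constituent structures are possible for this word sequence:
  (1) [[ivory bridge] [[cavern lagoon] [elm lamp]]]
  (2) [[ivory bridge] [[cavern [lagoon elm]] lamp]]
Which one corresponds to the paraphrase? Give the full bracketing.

The paraphrase's head is the "lamp" part ("cavern lagoon elm lamp"); its modifier is "ivory bridge".
That top-level split, carried through the inner groups, gives [[ivory bridge] [[cavern [lagoon elm]] lamp]].

[[ivory bridge] [[cavern [lagoon elm]] lamp]]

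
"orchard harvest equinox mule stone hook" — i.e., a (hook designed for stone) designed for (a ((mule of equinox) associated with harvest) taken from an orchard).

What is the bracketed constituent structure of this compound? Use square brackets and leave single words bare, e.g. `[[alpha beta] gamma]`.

Whole compound: head "hook" (specifically "stone hook"), modifier "orchard harvest equinox mule".
Within "orchard harvest equinox mule", the head is "mule" (specifically "harvest equinox mule") and the modifier is "orchard".
Within "harvest equinox mule", the head is "mule" (specifically "equinox mule") and the modifier is "harvest".
Within "equinox mule", the head is "mule" and the modifier is "equinox".
Within "stone hook", the head is "hook" and the modifier is "stone".
Assembled: [[orchard [harvest [equinox mule]]] [stone hook]].

[[orchard [harvest [equinox mule]]] [stone hook]]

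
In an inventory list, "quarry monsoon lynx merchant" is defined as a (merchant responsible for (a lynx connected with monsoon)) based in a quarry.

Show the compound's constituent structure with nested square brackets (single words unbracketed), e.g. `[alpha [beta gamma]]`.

[quarry [[monsoon lynx] merchant]]

Whole compound: head "merchant" (specifically "monsoon lynx merchant"), modifier "quarry".
Within "monsoon lynx merchant", the head is "merchant" and the modifier is "monsoon lynx".
Within "monsoon lynx", the head is "lynx" and the modifier is "monsoon".
Assembled: [quarry [[monsoon lynx] merchant]].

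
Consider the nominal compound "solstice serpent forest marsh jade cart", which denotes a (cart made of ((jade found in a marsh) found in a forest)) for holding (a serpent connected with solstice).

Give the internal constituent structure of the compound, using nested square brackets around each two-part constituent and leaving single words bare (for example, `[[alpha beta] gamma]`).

The outermost head in the paraphrase is "cart" (specifically "forest marsh jade cart"), modified by "solstice serpent".
Inside "solstice serpent": head "serpent", modifier "solstice".
Inside "forest marsh jade cart": head "cart", modifier "forest marsh jade".
Inside "forest marsh jade": head "jade" (specifically "marsh jade"), modifier "forest".
Inside "marsh jade": head "jade", modifier "marsh".
So the structure is [[solstice serpent] [[forest [marsh jade]] cart]].

[[solstice serpent] [[forest [marsh jade]] cart]]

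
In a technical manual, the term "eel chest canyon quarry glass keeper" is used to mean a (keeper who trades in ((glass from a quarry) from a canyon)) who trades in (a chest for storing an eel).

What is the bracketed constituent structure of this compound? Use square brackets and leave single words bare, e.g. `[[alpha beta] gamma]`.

[[eel chest] [[canyon [quarry glass]] keeper]]

Whole compound: head "keeper" (specifically "canyon quarry glass keeper"), modifier "eel chest".
"eel chest" → head "chest", modifier "eel".
"canyon quarry glass keeper" → head "keeper", modifier "canyon quarry glass".
"canyon quarry glass" → head "glass" (specifically "quarry glass"), modifier "canyon".
"quarry glass" → head "glass", modifier "quarry".
Putting it together: [[eel chest] [[canyon [quarry glass]] keeper]].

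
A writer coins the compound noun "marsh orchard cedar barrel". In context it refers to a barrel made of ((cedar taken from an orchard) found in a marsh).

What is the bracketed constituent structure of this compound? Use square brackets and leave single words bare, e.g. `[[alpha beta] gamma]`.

[[marsh [orchard cedar]] barrel]

The outermost head in the paraphrase is "barrel", modified by "marsh orchard cedar".
"marsh orchard cedar" → head "cedar" (specifically "orchard cedar"), modifier "marsh".
"orchard cedar" → head "cedar", modifier "orchard".
So the structure is [[marsh [orchard cedar]] barrel].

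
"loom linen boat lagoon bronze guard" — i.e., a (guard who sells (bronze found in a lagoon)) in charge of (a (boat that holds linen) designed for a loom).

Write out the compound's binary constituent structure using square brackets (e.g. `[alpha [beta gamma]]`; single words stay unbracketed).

Whole compound: head "guard" (specifically "lagoon bronze guard"), modifier "loom linen boat".
"loom linen boat" → head "boat" (specifically "linen boat"), modifier "loom".
"linen boat" → head "boat", modifier "linen".
"lagoon bronze guard" → head "guard", modifier "lagoon bronze".
"lagoon bronze" → head "bronze", modifier "lagoon".
So the structure is [[loom [linen boat]] [[lagoon bronze] guard]].

[[loom [linen boat]] [[lagoon bronze] guard]]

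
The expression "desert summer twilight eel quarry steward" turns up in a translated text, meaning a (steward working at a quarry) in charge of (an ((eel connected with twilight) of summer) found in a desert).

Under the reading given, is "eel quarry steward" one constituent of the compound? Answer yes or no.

no

The top-level split is [desert summer twilight eel] [quarry steward]; the full structure is [[desert [summer [twilight eel]]] [quarry steward]].
"eel quarry steward" straddles a constituent boundary, so it is not a single unit.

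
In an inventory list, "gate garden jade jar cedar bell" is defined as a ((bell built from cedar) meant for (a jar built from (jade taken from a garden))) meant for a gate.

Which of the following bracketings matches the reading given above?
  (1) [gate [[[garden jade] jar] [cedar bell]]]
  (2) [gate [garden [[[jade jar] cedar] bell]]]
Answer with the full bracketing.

The paraphrase's head is the "bell" part ("garden jade jar cedar bell"); its modifier is "gate".
That top-level split, carried through the inner groups, gives [gate [[[garden jade] jar] [cedar bell]]].

[gate [[[garden jade] jar] [cedar bell]]]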